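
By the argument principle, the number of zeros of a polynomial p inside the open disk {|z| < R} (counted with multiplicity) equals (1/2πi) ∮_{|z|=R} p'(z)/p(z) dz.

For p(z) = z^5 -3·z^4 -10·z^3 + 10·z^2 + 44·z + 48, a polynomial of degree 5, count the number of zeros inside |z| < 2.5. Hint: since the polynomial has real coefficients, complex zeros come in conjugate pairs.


The zeros of p are: -2, 3, (-1 + 1i), (-1 - 1i), 4.
Their magnitudes are: 2, 3, 1.414, 1.414, 4.
Zeros with |z| < R = 2.5: -2, (-1 + 1i), (-1 - 1i).
Count = 3.
By the argument principle, (1/2πi) ∮_{|z|=R} p'(z)/p(z) dz equals exactly this count.

Number of zeros inside |z| < 2.5: 3.


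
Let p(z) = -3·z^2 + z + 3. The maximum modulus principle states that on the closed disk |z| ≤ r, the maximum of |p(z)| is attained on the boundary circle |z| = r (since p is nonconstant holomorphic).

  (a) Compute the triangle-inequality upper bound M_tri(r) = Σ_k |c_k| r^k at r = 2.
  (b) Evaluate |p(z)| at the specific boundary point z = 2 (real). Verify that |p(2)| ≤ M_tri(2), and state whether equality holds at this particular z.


Coefficients: c_0 = 3, c_1 = 1, c_2 = -3. Radius r = 2.
Part (a). Triangle bound: M_tri(r) = Σ_k |c_k| r^k
  = |3|·2^0 + |1|·2^1 + |-3|·2^2
  = 3 + 2 + 12 = 17.
This bounds M(r) := max_{|z|=r} |p(z)| from above; equality holds iff all terms c_k z^k can be made to align in phase at a single z on |z|=r.
Part (b). At z = 2 (real, on the circle |z| = r):
  p(2) = (3)·2^0 + (1)·2^1 + (-3)·2^2 = -7.
  |p(2)| = 7.
Check: |p(2)| = 7 ≤ 17 = M_tri(2). ✓ Equality does not hold at z = 2 (the coefficients have mixed signs, so the terms do not all align in phase there).

M_tri(2) = 17; |p(2)| = 7; equality at z=2: no.


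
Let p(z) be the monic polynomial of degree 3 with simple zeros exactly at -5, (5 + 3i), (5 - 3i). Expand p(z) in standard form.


The polynomial is p(z) = ∏_{α ∈ S} (z − α), where S = {-5, (5 + 3i), (5 - 3i)}.
Expanding the product yields: p(z) = z^3 -5·z^2 -16·z + 170.
Note conjugate pairs combine to real quadratics: (z − (5+3i))(z − (5−3i)) = z² − 10z + 34.
The resulting polynomial has degree 3 and real coefficients as required.

p(z) = z^3 -5·z^2 -16·z + 170.


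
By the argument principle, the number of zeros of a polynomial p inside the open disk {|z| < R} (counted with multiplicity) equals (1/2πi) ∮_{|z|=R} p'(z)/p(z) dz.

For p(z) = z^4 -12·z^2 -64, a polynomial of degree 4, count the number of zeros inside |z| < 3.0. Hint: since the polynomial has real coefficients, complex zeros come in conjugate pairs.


The zeros of p are: (0 + 2i), (0 - 2i), 4, -4.
Their magnitudes are: 2, 2, 4, 4.
Zeros with |z| < R = 3.0: (0 + 2i), (0 - 2i).
Count = 2.
By the argument principle, (1/2πi) ∮_{|z|=R} p'(z)/p(z) dz equals exactly this count.

Number of zeros inside |z| < 3.0: 2.


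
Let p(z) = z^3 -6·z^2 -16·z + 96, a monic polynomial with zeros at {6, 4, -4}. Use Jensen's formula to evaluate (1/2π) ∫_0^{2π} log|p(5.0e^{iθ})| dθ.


Zeros: -4, 4, 6; r = 5.0.
Inside |z| < r: -4, 4. Outside (|z| ≥ r): 6.
p(0) = 96, so log|p(0)| = log(96) = 4.5643.
Apply Jensen: I(r) = log|p(0)| + Σ_k log(r/|z_k|), summed over zeros inside |z| < r.
  log(r/|z_k|) for z_k = 4: log(5.0/4) = 0.2231
  log(r/|z_k|) for z_k = -4: log(5.0/4) = 0.2231
  Outside zeros (6) contribute nothing to the Jensen sum.
Sum over inside zeros: 0.4463.
I(r) = log|p(0)| + (inside sum) = 4.5643 + 0.4463 = 5.0106.
Note: since some zeros are outside |z| ≤ r, the simplified n·log(r) form does NOT apply — only the inside zeros contribute.

I(r) ≈ 5.0106.


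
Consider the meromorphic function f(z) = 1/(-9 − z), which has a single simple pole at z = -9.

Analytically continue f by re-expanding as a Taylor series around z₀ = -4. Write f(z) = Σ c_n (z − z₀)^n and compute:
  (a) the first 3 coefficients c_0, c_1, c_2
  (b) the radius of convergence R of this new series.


Let w = z − z₀, so z = z₀ + w.
Then -9 − z = -9 − (z₀ + w) = (-9 − z₀) − w = -5 − w.
f(z) = 1/(-5 − w) = (1/(-5)) · 1/(1 − w/(-5)) = Σ_{n≥0} w^n / (-5)^(n+1).
So c_n = 1/(-5)^(n+1):
  c_0 = 1/(-5)^1 = -1/5.
  c_1 = 1/(-5)^2 = 1/25.
  c_2 = 1/(-5)^3 = -1/125.
The series is valid for |w/d| < 1, i.e. |z − z₀| < |d|.
Radius of convergence: R = |-9 − z₀| = |-5| = 5 (distance from z₀ to the singularity z = -9).

c_0 = -1/5, c_1 = 1/25, c_2 = -1/125; R = 5.


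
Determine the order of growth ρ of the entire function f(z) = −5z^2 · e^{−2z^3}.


M(r) = max_{|z|=r} |-5|·|z|^2·|e^{−2z^3}| = 5·r^2 · e^{2r^3} (the factors attain their maxima compatibly on |z|=r). Then log M(r) = log 5 + 2·log r + 2r^3, dominated by the last term, so log log M(r) ~ 3·log r. The polynomial factor -5z^2 contributes only a log r term and does not affect the order. ρ = 3.
Therefore ρ = 3.

Order ρ = 3.


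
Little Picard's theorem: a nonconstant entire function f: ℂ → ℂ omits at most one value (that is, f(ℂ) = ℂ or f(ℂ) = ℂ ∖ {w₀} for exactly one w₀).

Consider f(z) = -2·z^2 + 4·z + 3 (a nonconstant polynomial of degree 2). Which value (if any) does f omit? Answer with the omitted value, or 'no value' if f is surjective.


Little Picard bounds the complement of f(ℂ) to at most one point.
For every w ∈ ℂ, the equation p(z) − w = 0 is a nonconstant polynomial in z and hence has at least one root by the fundamental theorem of algebra. So p is surjective onto ℂ, omitting no value.

Omitted value: no value.


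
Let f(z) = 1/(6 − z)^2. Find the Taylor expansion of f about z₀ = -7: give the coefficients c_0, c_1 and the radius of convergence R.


Let w = z − z₀, so z = z₀ + w.
Then 6 − z = 6 − (z₀ + w) = (6 − z₀) − w = 13 − w.
f(z) = 1/(13 − w)^2 = (1/(13)^2) · (1 − w/(13))^{−2}.
By the binomial series (1−u)^{−2} = Σ_{n≥0} C(n+1, 1) u^n for |u|<1, with u = w/(13):
  c_n = C(n+1, 1) / (13)^(n+2).
  c_0 = 1/(13)^2 = 1/169.
  c_1 = 2/(13)^3 = 2/2197.
The series is valid for |w/d| < 1, i.e. |z − z₀| < |d|.
Radius of convergence: R = |6 − z₀| = |13| = 13 (distance from z₀ to the singularity z = 6).

c_0 = 1/169, c_1 = 2/2197; R = 13.


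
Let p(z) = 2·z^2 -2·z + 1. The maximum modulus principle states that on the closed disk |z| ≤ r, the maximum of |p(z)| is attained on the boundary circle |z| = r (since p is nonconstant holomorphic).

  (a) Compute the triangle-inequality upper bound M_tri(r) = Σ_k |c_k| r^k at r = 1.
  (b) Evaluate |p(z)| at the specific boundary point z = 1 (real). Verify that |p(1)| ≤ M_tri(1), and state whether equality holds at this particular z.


Coefficients: c_0 = 1, c_1 = -2, c_2 = 2. Radius r = 1.
Part (a). Triangle bound: M_tri(r) = Σ_k |c_k| r^k
  = |1|·1^0 + |-2|·1^1 + |2|·1^2
  = 1 + 2 + 2 = 5.
This bounds M(r) := max_{|z|=r} |p(z)| from above; equality holds iff all terms c_k z^k can be made to align in phase at a single z on |z|=r.
Part (b). At z = 1 (real, on the circle |z| = r):
  p(1) = (1)·1^0 + (-2)·1^1 + (2)·1^2 = 1.
  |p(1)| = 1.
Check: |p(1)| = 1 ≤ 5 = M_tri(1). ✓ Equality does not hold at z = 1 (the coefficients have mixed signs, so the terms do not all align in phase there).

M_tri(1) = 5; |p(1)| = 1; equality at z=1: no.


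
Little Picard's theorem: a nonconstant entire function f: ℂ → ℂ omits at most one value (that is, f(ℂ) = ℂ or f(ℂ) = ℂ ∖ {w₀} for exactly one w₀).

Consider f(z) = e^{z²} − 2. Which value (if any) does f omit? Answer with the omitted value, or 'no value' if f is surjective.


Little Picard bounds the complement of f(ℂ) to at most one point.
The exponent g(z) = z² is a nonconstant polynomial, hence surjective onto ℂ. So e^{g(z)} takes every value in {e^w : w ∈ ℂ} = ℂ ∖ {0}. Adding -2 shifts the range to ℂ ∖ {-2}. f omits exactly -2.

Omitted value: -2.


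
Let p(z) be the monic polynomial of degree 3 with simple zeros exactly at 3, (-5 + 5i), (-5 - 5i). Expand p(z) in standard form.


The polynomial is p(z) = ∏_{α ∈ S} (z − α), where S = {3, (-5 + 5i), (-5 - 5i)}.
Expanding the product yields: p(z) = z^3 + 7·z^2 + 20·z -150.
Note conjugate pairs combine to real quadratics: (z − (-5+5i))(z − (-5−5i)) = z² + 10z + 50.
The resulting polynomial has degree 3 and real coefficients as required.

p(z) = z^3 + 7·z^2 + 20·z -150.


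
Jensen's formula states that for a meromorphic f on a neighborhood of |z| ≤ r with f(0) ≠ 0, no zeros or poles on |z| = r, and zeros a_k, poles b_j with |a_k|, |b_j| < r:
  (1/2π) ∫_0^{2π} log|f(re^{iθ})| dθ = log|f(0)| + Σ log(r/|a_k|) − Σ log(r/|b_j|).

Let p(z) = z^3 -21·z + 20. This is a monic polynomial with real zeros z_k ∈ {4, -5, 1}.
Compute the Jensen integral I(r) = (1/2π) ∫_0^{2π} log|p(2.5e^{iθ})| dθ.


Zeros: -5, 1, 4; r = 2.5.
Inside |z| < r: 1. Outside (|z| ≥ r): -5, 4.
p(0) = 20, so log|p(0)| = log(20) = 2.9957.
Apply Jensen: I(r) = log|p(0)| + Σ_k log(r/|z_k|), summed over zeros inside |z| < r.
  log(r/|z_k|) for z_k = 1: log(2.5/1) = 0.9163
  Outside zeros (-5, 4) contribute nothing to the Jensen sum.
Sum over inside zeros: 0.9163.
I(r) = log|p(0)| + (inside sum) = 2.9957 + 0.9163 = 3.9120.
Note: since some zeros are outside |z| ≤ r, the simplified n·log(r) form does NOT apply — only the inside zeros contribute.

I(r) ≈ 3.9120.


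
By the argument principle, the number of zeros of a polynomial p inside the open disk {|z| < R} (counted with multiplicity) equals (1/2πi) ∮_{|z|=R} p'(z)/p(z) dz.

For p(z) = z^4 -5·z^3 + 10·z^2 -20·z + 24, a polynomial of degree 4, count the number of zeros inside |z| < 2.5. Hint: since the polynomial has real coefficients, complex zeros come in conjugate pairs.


The zeros of p are: 3, 2, (0 + 2i), (0 - 2i).
Their magnitudes are: 3, 2, 2, 2.
Zeros with |z| < R = 2.5: 2, (0 + 2i), (0 - 2i).
Count = 3.
By the argument principle, (1/2πi) ∮_{|z|=R} p'(z)/p(z) dz equals exactly this count.

Number of zeros inside |z| < 2.5: 3.


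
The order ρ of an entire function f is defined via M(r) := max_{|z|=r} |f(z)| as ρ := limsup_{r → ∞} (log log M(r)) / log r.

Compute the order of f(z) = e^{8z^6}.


|e^{8z^6}| = e^{Re(8·z^6) + 0} ≤ e^{8|z|^6 + 0} = e^{8r^6 + 0} on |z| = r, so ρ ≤ 6. Choosing z on |z|=r so that 8·z^6 is real positive (always possible by picking arg z appropriately) gives |f(z)| = e^{8r^6 + 0}, matching the bound. The additive constant 0 does not affect log log M(r) ~ 6·log r. Hence ρ = 6.
Therefore ρ = 6.

Order ρ = 6.


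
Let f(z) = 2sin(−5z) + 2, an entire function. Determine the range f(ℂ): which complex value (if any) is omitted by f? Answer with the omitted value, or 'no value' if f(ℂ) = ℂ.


Little Picard bounds the complement of f(ℂ) to at most one point.
sin is entire and surjective onto ℂ: for every w ∈ ℂ, sin(ζ) = w has a solution ζ ∈ ℂ (e.g., via the complex inverse arcsin). With ζ = −5z this gives z = ζ/(-5). Then 2·sin(−5z) takes every value in 2·ℂ = ℂ, and adding 2 is a bijection of ℂ. So f is surjective and omits no value. (Note: only on the real line is sin bounded by [−1, 1].)

Omitted value: no value.


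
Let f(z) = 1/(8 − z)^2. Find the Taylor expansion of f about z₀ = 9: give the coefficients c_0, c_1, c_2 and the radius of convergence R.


Let w = z − z₀, so z = z₀ + w.
Then 8 − z = 8 − (z₀ + w) = (8 − z₀) − w = -1 − w.
f(z) = 1/(-1 − w)^2 = (1/(-1)^2) · (1 − w/(-1))^{−2}.
By the binomial series (1−u)^{−2} = Σ_{n≥0} C(n+1, 1) u^n for |u|<1, with u = w/(-1):
  c_n = C(n+1, 1) / (-1)^(n+2).
  c_0 = 1/(-1)^2 = 1.
  c_1 = 2/(-1)^3 = -2.
  c_2 = 3/(-1)^4 = 3.
The series is valid for |w/d| < 1, i.e. |z − z₀| < |d|.
Radius of convergence: R = |8 − z₀| = |-1| = 1 (distance from z₀ to the singularity z = 8).

c_0 = 1, c_1 = -2, c_2 = 3; R = 1.


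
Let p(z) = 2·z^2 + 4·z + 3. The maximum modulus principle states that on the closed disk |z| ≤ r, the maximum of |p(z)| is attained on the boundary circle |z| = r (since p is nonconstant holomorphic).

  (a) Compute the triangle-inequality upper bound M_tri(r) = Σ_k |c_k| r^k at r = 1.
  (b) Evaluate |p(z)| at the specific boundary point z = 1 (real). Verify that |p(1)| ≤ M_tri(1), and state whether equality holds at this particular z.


Coefficients: c_0 = 3, c_1 = 4, c_2 = 2. Radius r = 1.
Part (a). Triangle bound: M_tri(r) = Σ_k |c_k| r^k
  = |3|·1^0 + |4|·1^1 + |2|·1^2
  = 3 + 4 + 2 = 9.
This bounds M(r) := max_{|z|=r} |p(z)| from above; equality holds iff all terms c_k z^k can be made to align in phase at a single z on |z|=r.
Part (b). At z = 1 (real, on the circle |z| = r):
  p(1) = (3)·1^0 + (4)·1^1 + (2)·1^2 = 9.
  |p(1)| = 9.
Since all nonzero coefficients share the same sign, |p(1)| = 9 = M_tri(1); the triangle bound is attained at z = 1, so in fact M(r) = 9.

M_tri(1) = 9; |p(1)| = 9; equality at z=1: yes.


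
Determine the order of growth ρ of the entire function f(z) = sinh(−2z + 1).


sinh(w) is a linear combination of e^{iw} and e^{−iw} (or e^w, e^{−w} in the hyperbolic case), so |sinh(w)| ≤ e^{|w|}. With w = −2z + 1, |w| ≤ 2|z| + 1 = 2r + 1 on |z| = r, giving M(r) ≤ e^{2r + 1}, so ρ ≤ 1. On a suitable ray (z = it for sin/cos; z = t for sinh/cosh, t real → ∞), |sinh(−2z + 1)| grows like e^{2|t|}/2, so ρ ≥ 1. Hence ρ = 1.
Therefore ρ = 1.

Order ρ = 1.


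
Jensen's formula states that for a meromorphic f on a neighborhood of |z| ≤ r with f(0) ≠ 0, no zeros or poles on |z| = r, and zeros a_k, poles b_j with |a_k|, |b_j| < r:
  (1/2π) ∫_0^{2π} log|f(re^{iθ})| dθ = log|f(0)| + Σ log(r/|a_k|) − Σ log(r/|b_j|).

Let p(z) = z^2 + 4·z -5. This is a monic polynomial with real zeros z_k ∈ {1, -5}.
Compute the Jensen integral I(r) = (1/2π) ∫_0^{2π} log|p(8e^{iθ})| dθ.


Zeros: -5, 1; r = 8.
Inside |z| < r: -5, 1. Outside (|z| ≥ r): ∅.
p(0) = -5, so log|p(0)| = log(5) = 1.6094.
Apply Jensen: I(r) = log|p(0)| + Σ_k log(r/|z_k|), summed over zeros inside |z| < r.
  log(r/|z_k|) for z_k = 1: log(8/1) = 2.0794
  log(r/|z_k|) for z_k = -5: log(8/5) = 0.4700
Sum over inside zeros: 2.5494.
I(r) = log|p(0)| + (inside sum) = 1.6094 + 2.5494 = 4.1589.
Closed form (all zeros inside, monic): I(r) = n·log(r) = 2·log(8) = 4.1589. ✓

I(r) ≈ 4.1589.


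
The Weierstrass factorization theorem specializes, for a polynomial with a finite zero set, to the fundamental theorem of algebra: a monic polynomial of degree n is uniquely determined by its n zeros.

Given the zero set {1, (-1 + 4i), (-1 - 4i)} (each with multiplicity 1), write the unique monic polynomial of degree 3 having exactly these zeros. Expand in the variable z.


The polynomial is p(z) = ∏_{α ∈ S} (z − α), where S = {1, (-1 + 4i), (-1 - 4i)}.
Expanding the product yields: p(z) = z^3 + z^2 + 15·z -17.
Note conjugate pairs combine to real quadratics: (z − (-1+4i))(z − (-1−4i)) = z² + 2z + 17.
The resulting polynomial has degree 3 and real coefficients as required.

p(z) = z^3 + z^2 + 15·z -17.


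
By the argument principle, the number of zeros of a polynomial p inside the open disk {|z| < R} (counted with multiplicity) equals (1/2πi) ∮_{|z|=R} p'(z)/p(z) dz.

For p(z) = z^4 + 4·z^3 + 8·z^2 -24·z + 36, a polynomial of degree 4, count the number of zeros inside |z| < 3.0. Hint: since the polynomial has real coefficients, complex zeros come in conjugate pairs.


The zeros of p are: (-3 + 3i), (-3 - 3i), (1 + 1i), (1 - 1i).
Their magnitudes are: 4.243, 4.243, 1.414, 1.414.
Zeros with |z| < R = 3.0: (1 + 1i), (1 - 1i).
Count = 2.
By the argument principle, (1/2πi) ∮_{|z|=R} p'(z)/p(z) dz equals exactly this count.

Number of zeros inside |z| < 3.0: 2.


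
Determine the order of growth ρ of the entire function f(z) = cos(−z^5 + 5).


Write cos(w) = (e^{iw} ± e^{−iw})/(2 or 2i), so |cos(w)| ≤ e^{|w|}. With w = −z^5 + 5, |w| ≤ 1r^5 + 5 on |z|=r, giving M(r) ≤ e^{1r^5 + 5} and ρ ≤ 5. For the lower bound, choose z on |z|=r with -1z^5 purely imaginary of modulus 1r^5; then |cos(−z^5 + 5)| grows like e^{1r^5}/2, so ρ ≥ 5. Hence ρ = 5.
Therefore ρ = 5.

Order ρ = 5.


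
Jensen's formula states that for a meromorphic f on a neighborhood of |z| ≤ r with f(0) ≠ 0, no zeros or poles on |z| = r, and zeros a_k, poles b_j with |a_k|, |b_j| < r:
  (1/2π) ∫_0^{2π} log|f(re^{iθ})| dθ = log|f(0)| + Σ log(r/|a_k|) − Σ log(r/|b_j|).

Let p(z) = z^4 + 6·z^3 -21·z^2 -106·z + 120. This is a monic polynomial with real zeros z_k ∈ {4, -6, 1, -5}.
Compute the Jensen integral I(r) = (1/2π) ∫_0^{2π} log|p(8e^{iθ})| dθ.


Zeros: -6, -5, 1, 4; r = 8.
Inside |z| < r: -6, -5, 1, 4. Outside (|z| ≥ r): ∅.
p(0) = 120, so log|p(0)| = log(120) = 4.7875.
Apply Jensen: I(r) = log|p(0)| + Σ_k log(r/|z_k|), summed over zeros inside |z| < r.
  log(r/|z_k|) for z_k = 4: log(8/4) = 0.6931
  log(r/|z_k|) for z_k = -6: log(8/6) = 0.2877
  log(r/|z_k|) for z_k = 1: log(8/1) = 2.0794
  log(r/|z_k|) for z_k = -5: log(8/5) = 0.4700
Sum over inside zeros: 3.5303.
I(r) = log|p(0)| + (inside sum) = 4.7875 + 3.5303 = 8.3178.
Closed form (all zeros inside, monic): I(r) = n·log(r) = 4·log(8) = 8.3178. ✓

I(r) ≈ 8.3178.


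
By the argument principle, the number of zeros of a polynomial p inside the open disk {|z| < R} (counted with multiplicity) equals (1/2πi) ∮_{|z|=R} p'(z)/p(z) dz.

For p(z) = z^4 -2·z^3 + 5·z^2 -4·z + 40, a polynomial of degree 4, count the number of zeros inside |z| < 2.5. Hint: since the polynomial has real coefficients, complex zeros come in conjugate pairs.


The zeros of p are: (2 + 2i), (2 - 2i), (-1 + 2i), (-1 - 2i).
Their magnitudes are: 2.828, 2.828, 2.236, 2.236.
Zeros with |z| < R = 2.5: (-1 + 2i), (-1 - 2i).
Count = 2.
By the argument principle, (1/2πi) ∮_{|z|=R} p'(z)/p(z) dz equals exactly this count.

Number of zeros inside |z| < 2.5: 2.


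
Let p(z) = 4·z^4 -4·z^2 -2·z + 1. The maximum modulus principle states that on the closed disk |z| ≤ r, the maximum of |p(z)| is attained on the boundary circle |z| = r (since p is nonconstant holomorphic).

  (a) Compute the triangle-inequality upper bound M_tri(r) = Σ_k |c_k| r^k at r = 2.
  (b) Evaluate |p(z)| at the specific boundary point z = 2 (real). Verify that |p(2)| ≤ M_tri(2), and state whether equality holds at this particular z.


Coefficients: c_0 = 1, c_1 = -2, c_2 = -4, c_3 = 0, c_4 = 4. Radius r = 2.
Part (a). Triangle bound: M_tri(r) = Σ_k |c_k| r^k
  = |1|·2^0 + |-2|·2^1 + |-4|·2^2 + |0|·2^3 + |4|·2^4
  = 1 + 4 + 16 + 0 + 64 = 85.
This bounds M(r) := max_{|z|=r} |p(z)| from above; equality holds iff all terms c_k z^k can be made to align in phase at a single z on |z|=r.
Part (b). At z = 2 (real, on the circle |z| = r):
  p(2) = (1)·2^0 + (-2)·2^1 + (-4)·2^2 + (0)·2^3 + (4)·2^4 = 45.
  |p(2)| = 45.
Check: |p(2)| = 45 ≤ 85 = M_tri(2). ✓ Equality does not hold at z = 2 (the coefficients have mixed signs, so the terms do not all align in phase there).

M_tri(2) = 85; |p(2)| = 45; equality at z=2: no.


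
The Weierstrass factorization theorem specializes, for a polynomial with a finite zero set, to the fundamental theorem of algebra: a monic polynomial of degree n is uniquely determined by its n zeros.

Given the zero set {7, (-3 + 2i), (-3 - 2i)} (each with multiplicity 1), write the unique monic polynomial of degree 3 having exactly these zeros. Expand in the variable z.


The polynomial is p(z) = ∏_{α ∈ S} (z − α), where S = {7, (-3 + 2i), (-3 - 2i)}.
Expanding the product yields: p(z) = z^3 -z^2 -29·z -91.
Note conjugate pairs combine to real quadratics: (z − (-3+2i))(z − (-3−2i)) = z² + 6z + 13.
The resulting polynomial has degree 3 and real coefficients as required.

p(z) = z^3 -z^2 -29·z -91.


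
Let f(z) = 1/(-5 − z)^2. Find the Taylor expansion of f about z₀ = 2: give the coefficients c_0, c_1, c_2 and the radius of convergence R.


Let w = z − z₀, so z = z₀ + w.
Then -5 − z = -5 − (z₀ + w) = (-5 − z₀) − w = -7 − w.
f(z) = 1/(-7 − w)^2 = (1/(-7)^2) · (1 − w/(-7))^{−2}.
By the binomial series (1−u)^{−2} = Σ_{n≥0} C(n+1, 1) u^n for |u|<1, with u = w/(-7):
  c_n = C(n+1, 1) / (-7)^(n+2).
  c_0 = 1/(-7)^2 = 1/49.
  c_1 = 2/(-7)^3 = -2/343.
  c_2 = 3/(-7)^4 = 3/2401.
The series is valid for |w/d| < 1, i.e. |z − z₀| < |d|.
Radius of convergence: R = |-5 − z₀| = |-7| = 7 (distance from z₀ to the singularity z = -5).

c_0 = 1/49, c_1 = -2/343, c_2 = 3/2401; R = 7.


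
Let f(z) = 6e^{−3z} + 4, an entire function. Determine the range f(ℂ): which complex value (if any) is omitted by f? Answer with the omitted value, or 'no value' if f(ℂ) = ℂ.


Little Picard bounds the complement of f(ℂ) to at most one point.
e^{−3z} is never zero on ℂ, so 6·e^{−3z} takes every value in ℂ ∖ {0}. Adding 4 shifts the range to ℂ ∖ {4}. Thus f omits exactly the value 4.

Omitted value: 4.


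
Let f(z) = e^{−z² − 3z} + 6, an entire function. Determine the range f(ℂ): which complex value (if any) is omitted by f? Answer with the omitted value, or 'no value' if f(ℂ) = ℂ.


Little Picard bounds the complement of f(ℂ) to at most one point.
The exponent g(z) = −z² − 3z is a nonconstant polynomial, hence surjective onto ℂ. So e^{g(z)} takes every value in {e^w : w ∈ ℂ} = ℂ ∖ {0}. Adding 6 shifts the range to ℂ ∖ {6}. f omits exactly 6.

Omitted value: 6.


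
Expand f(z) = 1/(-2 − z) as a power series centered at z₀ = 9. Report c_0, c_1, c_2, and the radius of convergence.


Let w = z − z₀, so z = z₀ + w.
Then -2 − z = -2 − (z₀ + w) = (-2 − z₀) − w = -11 − w.
f(z) = 1/(-11 − w) = (1/(-11)) · 1/(1 − w/(-11)) = Σ_{n≥0} w^n / (-11)^(n+1).
So c_n = 1/(-11)^(n+1):
  c_0 = 1/(-11)^1 = -1/11.
  c_1 = 1/(-11)^2 = 1/121.
  c_2 = 1/(-11)^3 = -1/1331.
The series is valid for |w/d| < 1, i.e. |z − z₀| < |d|.
Radius of convergence: R = |-2 − z₀| = |-11| = 11 (distance from z₀ to the singularity z = -2).

c_0 = -1/11, c_1 = 1/121, c_2 = -1/1331; R = 11.


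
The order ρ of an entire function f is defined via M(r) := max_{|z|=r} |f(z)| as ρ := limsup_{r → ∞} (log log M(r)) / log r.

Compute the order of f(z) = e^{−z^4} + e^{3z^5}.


Each summand is entire of order 4 and 5 respectively (as in the single-exponential case). The order of a sum is at most the max of the orders, so ρ ≤ 5. For the lower bound: on |z|=r choose arg z so that 3z^5 is real positive; then |e^{3z^5}| = e^{3r^5} while |e^{-1z^4}| ≤ e^{1r^4} = o(e^{3r^5}). So |f| ≥ e^{3r^5}(1 − o(1)) and ρ ≥ 5. Hence ρ = max(4, 5) = 5.
Therefore ρ = 5.

Order ρ = 5.


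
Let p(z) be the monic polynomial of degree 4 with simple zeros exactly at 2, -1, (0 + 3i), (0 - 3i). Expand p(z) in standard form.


The polynomial is p(z) = ∏_{α ∈ S} (z − α), where S = {2, -1, (0 + 3i), (0 - 3i)}.
Expanding the product yields: p(z) = z^4 -z^3 + 7·z^2 -9·z -18.
Note conjugate pairs combine to real quadratics: (z − (0+3i))(z − (0−3i)) = z² + 9.
The resulting polynomial has degree 4 and real coefficients as required.

p(z) = z^4 -z^3 + 7·z^2 -9·z -18.


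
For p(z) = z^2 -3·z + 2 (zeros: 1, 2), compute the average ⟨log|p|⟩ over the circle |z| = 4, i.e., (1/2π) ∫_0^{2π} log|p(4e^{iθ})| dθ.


Zeros: 1, 2; r = 4.
Inside |z| < r: 1, 2. Outside (|z| ≥ r): ∅.
p(0) = 2, so log|p(0)| = log(2) = 0.6931.
Apply Jensen: I(r) = log|p(0)| + Σ_k log(r/|z_k|), summed over zeros inside |z| < r.
  log(r/|z_k|) for z_k = 1: log(4/1) = 1.3863
  log(r/|z_k|) for z_k = 2: log(4/2) = 0.6931
Sum over inside zeros: 2.0794.
I(r) = log|p(0)| + (inside sum) = 0.6931 + 2.0794 = 2.7726.
Closed form (all zeros inside, monic): I(r) = n·log(r) = 2·log(4) = 2.7726. ✓

I(r) ≈ 2.7726.


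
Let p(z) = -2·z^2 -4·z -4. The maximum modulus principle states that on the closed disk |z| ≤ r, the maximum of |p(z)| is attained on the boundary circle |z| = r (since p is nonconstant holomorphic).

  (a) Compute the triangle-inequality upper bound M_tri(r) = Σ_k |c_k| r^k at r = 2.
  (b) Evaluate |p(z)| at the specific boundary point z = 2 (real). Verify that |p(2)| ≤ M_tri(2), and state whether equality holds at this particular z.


Coefficients: c_0 = -4, c_1 = -4, c_2 = -2. Radius r = 2.
Part (a). Triangle bound: M_tri(r) = Σ_k |c_k| r^k
  = |-4|·2^0 + |-4|·2^1 + |-2|·2^2
  = 4 + 8 + 8 = 20.
This bounds M(r) := max_{|z|=r} |p(z)| from above; equality holds iff all terms c_k z^k can be made to align in phase at a single z on |z|=r.
Part (b). At z = 2 (real, on the circle |z| = r):
  p(2) = (-4)·2^0 + (-4)·2^1 + (-2)·2^2 = -20.
  |p(2)| = 20.
Since all nonzero coefficients share the same sign, |p(2)| = 20 = M_tri(2); the triangle bound is attained at z = 2, so in fact M(r) = 20.

M_tri(2) = 20; |p(2)| = 20; equality at z=2: yes.


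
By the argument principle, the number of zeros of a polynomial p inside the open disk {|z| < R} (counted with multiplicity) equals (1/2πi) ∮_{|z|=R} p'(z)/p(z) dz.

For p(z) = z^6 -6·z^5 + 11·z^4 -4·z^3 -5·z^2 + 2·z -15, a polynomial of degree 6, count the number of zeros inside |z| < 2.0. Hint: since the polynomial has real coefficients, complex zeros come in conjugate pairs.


The zeros of p are: (2 + 1i), (2 - 1i), 3, (0 + 1i), (0 - 1i), -1.
Their magnitudes are: 2.236, 2.236, 3, 1, 1, 1.
Zeros with |z| < R = 2.0: (0 + 1i), (0 - 1i), -1.
Count = 3.
By the argument principle, (1/2πi) ∮_{|z|=R} p'(z)/p(z) dz equals exactly this count.

Number of zeros inside |z| < 2.0: 3.


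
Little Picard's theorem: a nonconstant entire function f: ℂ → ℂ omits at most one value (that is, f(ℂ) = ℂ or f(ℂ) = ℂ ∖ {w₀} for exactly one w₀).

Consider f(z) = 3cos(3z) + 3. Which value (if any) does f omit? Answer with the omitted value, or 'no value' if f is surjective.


Little Picard bounds the complement of f(ℂ) to at most one point.
cos is entire and surjective onto ℂ: for every w ∈ ℂ, cos(ζ) = w has a solution ζ ∈ ℂ (e.g., via the complex inverse arccos). With ζ = 3z this gives z = ζ/(3). Then 3·cos(3z) takes every value in 3·ℂ = ℂ, and adding 3 is a bijection of ℂ. So f is surjective and omits no value. (Note: only on the real line is cos bounded by [−1, 1].)

Omitted value: no value.


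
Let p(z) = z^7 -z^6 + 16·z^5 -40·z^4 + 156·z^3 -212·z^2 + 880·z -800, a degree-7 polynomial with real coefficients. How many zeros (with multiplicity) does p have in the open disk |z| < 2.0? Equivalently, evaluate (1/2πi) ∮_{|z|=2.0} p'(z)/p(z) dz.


The zeros of p are: (-1 + 3i), (-1 - 3i), (2 + 2i), (2 - 2i), 1, (-1 + 3i), (-1 - 3i).
Their magnitudes are: 3.162, 3.162, 2.828, 2.828, 1, 3.162, 3.162.
Zeros with |z| < R = 2.0: 1.
Count = 1.
By the argument principle, (1/2πi) ∮_{|z|=R} p'(z)/p(z) dz equals exactly this count.

Number of zeros inside |z| < 2.0: 1.


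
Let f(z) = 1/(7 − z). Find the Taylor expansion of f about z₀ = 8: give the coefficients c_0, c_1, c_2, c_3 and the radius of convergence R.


Let w = z − z₀, so z = z₀ + w.
Then 7 − z = 7 − (z₀ + w) = (7 − z₀) − w = -1 − w.
f(z) = 1/(-1 − w) = (1/(-1)) · 1/(1 − w/(-1)) = Σ_{n≥0} w^n / (-1)^(n+1).
So c_n = 1/(-1)^(n+1):
  c_0 = 1/(-1)^1 = -1.
  c_1 = 1/(-1)^2 = 1.
  c_2 = 1/(-1)^3 = -1.
  c_3 = 1/(-1)^4 = 1.
The series is valid for |w/d| < 1, i.e. |z − z₀| < |d|.
Radius of convergence: R = |7 − z₀| = |-1| = 1 (distance from z₀ to the singularity z = 7).

c_0 = -1, c_1 = 1, c_2 = -1, c_3 = 1; R = 1.


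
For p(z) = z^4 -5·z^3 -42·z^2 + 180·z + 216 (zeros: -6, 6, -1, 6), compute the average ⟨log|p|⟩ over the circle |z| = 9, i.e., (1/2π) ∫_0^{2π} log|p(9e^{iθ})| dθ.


Zeros: -6, -1, 6, 6; r = 9.
Inside |z| < r: -6, -1, 6, 6. Outside (|z| ≥ r): ∅.
p(0) = 216, so log|p(0)| = log(216) = 5.3753.
Apply Jensen: I(r) = log|p(0)| + Σ_k log(r/|z_k|), summed over zeros inside |z| < r.
  log(r/|z_k|) for z_k = -6: log(9/6) = 0.4055
  log(r/|z_k|) for z_k = 6: log(9/6) = 0.4055
  log(r/|z_k|) for z_k = -1: log(9/1) = 2.1972
  log(r/|z_k|) for z_k = 6: log(9/6) = 0.4055
Sum over inside zeros: 3.4136.
I(r) = log|p(0)| + (inside sum) = 5.3753 + 3.4136 = 8.7889.
Closed form (all zeros inside, monic): I(r) = n·log(r) = 4·log(9) = 8.7889. ✓

I(r) ≈ 8.7889.


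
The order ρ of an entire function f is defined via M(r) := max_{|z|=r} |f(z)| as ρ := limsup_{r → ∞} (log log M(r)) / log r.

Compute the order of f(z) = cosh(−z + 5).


cosh(w) is a linear combination of e^{iw} and e^{−iw} (or e^w, e^{−w} in the hyperbolic case), so |cosh(w)| ≤ e^{|w|}. With w = −z + 5, |w| ≤ 1|z| + 5 = 1r + 5 on |z| = r, giving M(r) ≤ e^{1r + 5}, so ρ ≤ 1. On a suitable ray (z = it for sin/cos; z = t for sinh/cosh, t real → ∞), |cosh(−z + 5)| grows like e^{1|t|}/2, so ρ ≥ 1. Hence ρ = 1.
Therefore ρ = 1.

Order ρ = 1.


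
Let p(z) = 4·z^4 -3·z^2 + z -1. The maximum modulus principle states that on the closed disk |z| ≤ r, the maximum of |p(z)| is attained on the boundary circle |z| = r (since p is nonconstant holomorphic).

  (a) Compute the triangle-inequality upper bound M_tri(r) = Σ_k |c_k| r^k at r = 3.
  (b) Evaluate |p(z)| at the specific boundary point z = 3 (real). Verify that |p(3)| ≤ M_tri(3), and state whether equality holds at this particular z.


Coefficients: c_0 = -1, c_1 = 1, c_2 = -3, c_3 = 0, c_4 = 4. Radius r = 3.
Part (a). Triangle bound: M_tri(r) = Σ_k |c_k| r^k
  = |-1|·3^0 + |1|·3^1 + |-3|·3^2 + |0|·3^3 + |4|·3^4
  = 1 + 3 + 27 + 0 + 324 = 355.
This bounds M(r) := max_{|z|=r} |p(z)| from above; equality holds iff all terms c_k z^k can be made to align in phase at a single z on |z|=r.
Part (b). At z = 3 (real, on the circle |z| = r):
  p(3) = (-1)·3^0 + (1)·3^1 + (-3)·3^2 + (0)·3^3 + (4)·3^4 = 299.
  |p(3)| = 299.
Check: |p(3)| = 299 ≤ 355 = M_tri(3). ✓ Equality does not hold at z = 3 (the coefficients have mixed signs, so the terms do not all align in phase there).

M_tri(3) = 355; |p(3)| = 299; equality at z=3: no.


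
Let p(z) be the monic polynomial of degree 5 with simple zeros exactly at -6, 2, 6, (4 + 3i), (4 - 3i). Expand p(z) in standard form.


The polynomial is p(z) = ∏_{α ∈ S} (z − α), where S = {-6, 2, 6, (4 + 3i), (4 - 3i)}.
Expanding the product yields: p(z) = z^5 -10·z^4 + 5·z^3 + 310·z^2 -1476·z + 1800.
Note conjugate pairs combine to real quadratics: (z − (4+3i))(z − (4−3i)) = z² − 8z + 25.
The resulting polynomial has degree 5 and real coefficients as required.

p(z) = z^5 -10·z^4 + 5·z^3 + 310·z^2 -1476·z + 1800.


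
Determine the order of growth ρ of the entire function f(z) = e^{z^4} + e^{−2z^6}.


Each summand is entire of order 4 and 6 respectively (as in the single-exponential case). The order of a sum is at most the max of the orders, so ρ ≤ 6. For the lower bound: on |z|=r choose arg z so that -2z^6 is real positive; then |e^{-2z^6}| = e^{2r^6} while |e^{1z^4}| ≤ e^{1r^4} = o(e^{2r^6}). So |f| ≥ e^{2r^6}(1 − o(1)) and ρ ≥ 6. Hence ρ = max(4, 6) = 6.
Therefore ρ = 6.

Order ρ = 6.


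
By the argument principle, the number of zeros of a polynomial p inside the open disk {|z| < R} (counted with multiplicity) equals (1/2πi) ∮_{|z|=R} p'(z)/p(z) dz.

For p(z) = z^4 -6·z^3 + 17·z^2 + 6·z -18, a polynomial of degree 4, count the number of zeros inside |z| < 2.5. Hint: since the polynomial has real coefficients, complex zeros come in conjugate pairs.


The zeros of p are: -1, 1, (3 + 3i), (3 - 3i).
Their magnitudes are: 1, 1, 4.243, 4.243.
Zeros with |z| < R = 2.5: -1, 1.
Count = 2.
By the argument principle, (1/2πi) ∮_{|z|=R} p'(z)/p(z) dz equals exactly this count.

Number of zeros inside |z| < 2.5: 2.


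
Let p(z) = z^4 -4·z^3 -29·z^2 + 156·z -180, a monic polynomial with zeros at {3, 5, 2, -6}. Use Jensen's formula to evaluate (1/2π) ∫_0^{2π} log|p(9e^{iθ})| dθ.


Zeros: -6, 2, 3, 5; r = 9.
Inside |z| < r: -6, 2, 3, 5. Outside (|z| ≥ r): ∅.
p(0) = -180, so log|p(0)| = log(180) = 5.1930.
Apply Jensen: I(r) = log|p(0)| + Σ_k log(r/|z_k|), summed over zeros inside |z| < r.
  log(r/|z_k|) for z_k = 3: log(9/3) = 1.0986
  log(r/|z_k|) for z_k = 5: log(9/5) = 0.5878
  log(r/|z_k|) for z_k = 2: log(9/2) = 1.5041
  log(r/|z_k|) for z_k = -6: log(9/6) = 0.4055
Sum over inside zeros: 3.5959.
I(r) = log|p(0)| + (inside sum) = 5.1930 + 3.5959 = 8.7889.
Closed form (all zeros inside, monic): I(r) = n·log(r) = 4·log(9) = 8.7889. ✓

I(r) ≈ 8.7889.


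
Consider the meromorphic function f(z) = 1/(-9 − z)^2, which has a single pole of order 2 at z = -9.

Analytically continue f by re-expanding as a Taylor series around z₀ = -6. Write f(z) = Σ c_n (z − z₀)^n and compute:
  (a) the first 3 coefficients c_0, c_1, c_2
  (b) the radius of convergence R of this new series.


Let w = z − z₀, so z = z₀ + w.
Then -9 − z = -9 − (z₀ + w) = (-9 − z₀) − w = -3 − w.
f(z) = 1/(-3 − w)^2 = (1/(-3)^2) · (1 − w/(-3))^{−2}.
By the binomial series (1−u)^{−2} = Σ_{n≥0} C(n+1, 1) u^n for |u|<1, with u = w/(-3):
  c_n = C(n+1, 1) / (-3)^(n+2).
  c_0 = 1/(-3)^2 = 1/9.
  c_1 = 2/(-3)^3 = -2/27.
  c_2 = 3/(-3)^4 = 1/27.
The series is valid for |w/d| < 1, i.e. |z − z₀| < |d|.
Radius of convergence: R = |-9 − z₀| = |-3| = 3 (distance from z₀ to the singularity z = -9).

c_0 = 1/9, c_1 = -2/27, c_2 = 1/27; R = 3.


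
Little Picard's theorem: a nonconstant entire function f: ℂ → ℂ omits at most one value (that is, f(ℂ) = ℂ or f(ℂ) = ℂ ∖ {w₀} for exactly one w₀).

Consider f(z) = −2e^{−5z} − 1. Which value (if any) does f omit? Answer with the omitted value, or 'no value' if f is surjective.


Little Picard bounds the complement of f(ℂ) to at most one point.
e^{−5z} is never zero on ℂ, so -2·e^{−5z} takes every value in ℂ ∖ {0}. Adding -1 shifts the range to ℂ ∖ {-1}. Thus f omits exactly the value -1.

Omitted value: -1.


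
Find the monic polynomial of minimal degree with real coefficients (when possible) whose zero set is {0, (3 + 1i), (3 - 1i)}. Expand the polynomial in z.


The polynomial is p(z) = ∏_{α ∈ S} (z − α), where S = {0, (3 + 1i), (3 - 1i)}.
Expanding the product yields: p(z) = z^3 -6·z^2 + 10·z.
Note conjugate pairs combine to real quadratics: (z − (3+1i))(z − (3−1i)) = z² − 6z + 10.
The resulting polynomial has degree 3 and real coefficients as required.

p(z) = z^3 -6·z^2 + 10·z.


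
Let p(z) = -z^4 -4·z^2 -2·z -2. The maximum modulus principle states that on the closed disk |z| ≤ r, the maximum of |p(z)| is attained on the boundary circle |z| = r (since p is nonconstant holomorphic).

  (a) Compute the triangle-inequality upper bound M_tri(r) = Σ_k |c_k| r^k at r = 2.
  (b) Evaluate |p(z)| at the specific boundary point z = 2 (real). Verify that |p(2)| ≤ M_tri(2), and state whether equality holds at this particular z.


Coefficients: c_0 = -2, c_1 = -2, c_2 = -4, c_3 = 0, c_4 = -1. Radius r = 2.
Part (a). Triangle bound: M_tri(r) = Σ_k |c_k| r^k
  = |-2|·2^0 + |-2|·2^1 + |-4|·2^2 + |0|·2^3 + |-1|·2^4
  = 2 + 4 + 16 + 0 + 16 = 38.
This bounds M(r) := max_{|z|=r} |p(z)| from above; equality holds iff all terms c_k z^k can be made to align in phase at a single z on |z|=r.
Part (b). At z = 2 (real, on the circle |z| = r):
  p(2) = (-2)·2^0 + (-2)·2^1 + (-4)·2^2 + (0)·2^3 + (-1)·2^4 = -38.
  |p(2)| = 38.
Since all nonzero coefficients share the same sign, |p(2)| = 38 = M_tri(2); the triangle bound is attained at z = 2, so in fact M(r) = 38.

M_tri(2) = 38; |p(2)| = 38; equality at z=2: yes.


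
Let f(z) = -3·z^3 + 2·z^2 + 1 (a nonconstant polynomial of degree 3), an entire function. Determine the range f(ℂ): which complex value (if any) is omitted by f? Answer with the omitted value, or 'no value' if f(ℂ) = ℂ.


Little Picard bounds the complement of f(ℂ) to at most one point.
For every w ∈ ℂ, the equation p(z) − w = 0 is a nonconstant polynomial in z and hence has at least one root by the fundamental theorem of algebra. So p is surjective onto ℂ, omitting no value.

Omitted value: no value.


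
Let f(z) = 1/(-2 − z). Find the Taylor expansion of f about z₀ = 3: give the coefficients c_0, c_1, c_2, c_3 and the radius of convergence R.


Let w = z − z₀, so z = z₀ + w.
Then -2 − z = -2 − (z₀ + w) = (-2 − z₀) − w = -5 − w.
f(z) = 1/(-5 − w) = (1/(-5)) · 1/(1 − w/(-5)) = Σ_{n≥0} w^n / (-5)^(n+1).
So c_n = 1/(-5)^(n+1):
  c_0 = 1/(-5)^1 = -1/5.
  c_1 = 1/(-5)^2 = 1/25.
  c_2 = 1/(-5)^3 = -1/125.
  c_3 = 1/(-5)^4 = 1/625.
The series is valid for |w/d| < 1, i.e. |z − z₀| < |d|.
Radius of convergence: R = |-2 − z₀| = |-5| = 5 (distance from z₀ to the singularity z = -2).

c_0 = -1/5, c_1 = 1/25, c_2 = -1/125, c_3 = 1/625; R = 5.


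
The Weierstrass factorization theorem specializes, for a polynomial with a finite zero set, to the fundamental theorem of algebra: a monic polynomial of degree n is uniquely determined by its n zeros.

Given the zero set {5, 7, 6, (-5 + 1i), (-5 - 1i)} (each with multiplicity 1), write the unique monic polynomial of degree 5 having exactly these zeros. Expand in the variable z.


The polynomial is p(z) = ∏_{α ∈ S} (z − α), where S = {5, 7, 6, (-5 + 1i), (-5 - 1i)}.
Expanding the product yields: p(z) = z^5 -8·z^4 -47·z^3 + 392·z^2 + 682·z -5460.
Note conjugate pairs combine to real quadratics: (z − (-5+1i))(z − (-5−1i)) = z² + 10z + 26.
The resulting polynomial has degree 5 and real coefficients as required.

p(z) = z^5 -8·z^4 -47·z^3 + 392·z^2 + 682·z -5460.


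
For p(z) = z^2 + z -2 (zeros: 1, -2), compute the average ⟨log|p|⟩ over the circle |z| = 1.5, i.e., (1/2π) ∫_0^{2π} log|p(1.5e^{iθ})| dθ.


Zeros: -2, 1; r = 1.5.
Inside |z| < r: 1. Outside (|z| ≥ r): -2.
p(0) = -2, so log|p(0)| = log(2) = 0.6931.
Apply Jensen: I(r) = log|p(0)| + Σ_k log(r/|z_k|), summed over zeros inside |z| < r.
  log(r/|z_k|) for z_k = 1: log(1.5/1) = 0.4055
  Outside zeros (-2) contribute nothing to the Jensen sum.
Sum over inside zeros: 0.4055.
I(r) = log|p(0)| + (inside sum) = 0.6931 + 0.4055 = 1.0986.
Note: since some zeros are outside |z| ≤ r, the simplified n·log(r) form does NOT apply — only the inside zeros contribute.

I(r) ≈ 1.0986.


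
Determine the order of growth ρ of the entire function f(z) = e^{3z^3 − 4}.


|e^{3z^3 − 4}| = e^{Re(3·z^3) + -4} ≤ e^{3|z|^3 + -4} = e^{3r^3 + -4} on |z| = r, so ρ ≤ 3. Choosing z on |z|=r so that 3·z^3 is real positive (always possible by picking arg z appropriately) gives |f(z)| = e^{3r^3 + -4}, matching the bound. The additive constant -4 does not affect log log M(r) ~ 3·log r. Hence ρ = 3.
Therefore ρ = 3.

Order ρ = 3.


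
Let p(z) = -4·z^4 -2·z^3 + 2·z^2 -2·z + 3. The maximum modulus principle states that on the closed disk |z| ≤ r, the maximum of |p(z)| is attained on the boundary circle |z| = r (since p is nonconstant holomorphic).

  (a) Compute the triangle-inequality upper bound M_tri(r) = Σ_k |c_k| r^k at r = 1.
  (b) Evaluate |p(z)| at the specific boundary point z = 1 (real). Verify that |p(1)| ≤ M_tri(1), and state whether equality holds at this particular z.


Coefficients: c_0 = 3, c_1 = -2, c_2 = 2, c_3 = -2, c_4 = -4. Radius r = 1.
Part (a). Triangle bound: M_tri(r) = Σ_k |c_k| r^k
  = |3|·1^0 + |-2|·1^1 + |2|·1^2 + |-2|·1^3 + |-4|·1^4
  = 3 + 2 + 2 + 2 + 4 = 13.
This bounds M(r) := max_{|z|=r} |p(z)| from above; equality holds iff all terms c_k z^k can be made to align in phase at a single z on |z|=r.
Part (b). At z = 1 (real, on the circle |z| = r):
  p(1) = (3)·1^0 + (-2)·1^1 + (2)·1^2 + (-2)·1^3 + (-4)·1^4 = -3.
  |p(1)| = 3.
Check: |p(1)| = 3 ≤ 13 = M_tri(1). ✓ Equality does not hold at z = 1 (the coefficients have mixed signs, so the terms do not all align in phase there).

M_tri(1) = 13; |p(1)| = 3; equality at z=1: no.


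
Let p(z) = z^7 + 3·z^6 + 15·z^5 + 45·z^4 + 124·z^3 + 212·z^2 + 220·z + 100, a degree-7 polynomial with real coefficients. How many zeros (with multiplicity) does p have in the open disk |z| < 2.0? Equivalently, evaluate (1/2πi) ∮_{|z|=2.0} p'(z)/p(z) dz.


The zeros of p are: -1, (-1 + 2i), (-1 - 2i), (1 + 3i), (1 - 3i), (-1 + 1i), (-1 - 1i).
Their magnitudes are: 1, 2.236, 2.236, 3.162, 3.162, 1.414, 1.414.
Zeros with |z| < R = 2.0: -1, (-1 + 1i), (-1 - 1i).
Count = 3.
By the argument principle, (1/2πi) ∮_{|z|=R} p'(z)/p(z) dz equals exactly this count.

Number of zeros inside |z| < 2.0: 3.
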